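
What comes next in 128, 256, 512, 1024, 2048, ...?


Pattern: powers of 2: 2ⁿ
Terms: 128, 256, 512, 1024, 2048
Next term = 4096

Next term = 4096


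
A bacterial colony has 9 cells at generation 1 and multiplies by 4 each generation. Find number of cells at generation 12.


aₙ = a₁·r^(n-1)
= 9×4^11
= 9×4194304
= 37748736

a_12 = 37748736


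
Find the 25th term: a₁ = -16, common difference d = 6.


aₙ = a₁ + (n-1)d
= -16 + (25-1)×6
= -16 + 144
= 128

a_25 = 128


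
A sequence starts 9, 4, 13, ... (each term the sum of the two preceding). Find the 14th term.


Computing iteratively: 9, 4, 13, 17, 30, 47, 77, 124, 201, 325, 526, 851, ...
a_14 = 2228

a_14 = 2228


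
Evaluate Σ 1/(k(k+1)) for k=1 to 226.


1/(k(k+1)) = 1/k - 1/(k+1) (partial fractions)
Telescoping: Σ = 1 - 1/227 = 226/227

Sum = 226/227


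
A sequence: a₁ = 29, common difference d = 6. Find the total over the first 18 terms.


aₙ = 29 + (18-1)×6 = 131
Sₙ = n(a₁+aₙ)/2 = 18×(29+131)/2
= 18×160/2 = 1440

S_18 = 1440


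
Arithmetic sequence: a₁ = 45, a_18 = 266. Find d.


d = (aₙ - a₁)/(n-1)
= (266 - 45)/(18-1)
= 221/17 = 13

d = 13


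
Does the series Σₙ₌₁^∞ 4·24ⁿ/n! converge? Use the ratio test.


aₙ = 4·24^n/n!
a_{n+1}/aₙ = 24^(n+1)/(n+1)! × n!/24^n  (constant 4 cancels)
= 24/(n+1)
L = lim(n→∞) 24/(n+1) = 0
L < 1 → series CONVERGES

Converges (ratio test: L = 0 < 1)


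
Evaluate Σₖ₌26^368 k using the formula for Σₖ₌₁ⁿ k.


Σₖ₌26^368 k = Σₖ₌₁^368 k − Σₖ₌₁^25 k
= 368·369/2 − 25·26/2
= 67896 − 325 = 67571

Σk = 67571


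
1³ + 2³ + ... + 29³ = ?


n(n+1)/2 = 29×30/2 = 435
Σk³ = 435² = 189225

Σk³ = 189225


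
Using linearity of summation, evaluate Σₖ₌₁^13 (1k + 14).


Σ(1k+14) = 1·Σk + 14·n
= 1·91 + 14·13
= 91 + 182 = 273

Σ = 273


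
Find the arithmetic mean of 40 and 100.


AM = (40 + 100)/2 = 140/2 = 70

AM = 70


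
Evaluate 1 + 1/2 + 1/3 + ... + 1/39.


H_39 = 1/1 + 1/2 + 1/3 + ... + 1/39
= 2066035355155033/485721041551200
≈ 4.2535

H_39 = 2066035355155033/485721041551200 ≈ 4.2535


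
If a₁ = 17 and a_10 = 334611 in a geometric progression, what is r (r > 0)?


r^(n-1) = aₙ/a₁
r^9 = 334611/17 = 19683
r = 19683^(1/9)
= 3

r = 3


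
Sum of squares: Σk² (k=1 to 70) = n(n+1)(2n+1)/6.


n = 70
n(n+1)(2n+1)/6 = 70×71×141/6
= 700770/6 = 116795

Σk² = 116795


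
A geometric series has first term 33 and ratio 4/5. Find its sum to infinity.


S∞ = a₁/(1-r) = 33/(1 - 4/5)
= 33/(1/5)
= 165

S∞ = 165


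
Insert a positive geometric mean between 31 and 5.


GM = √(31×5) = √155 = 12.4499

GM = 12.4499


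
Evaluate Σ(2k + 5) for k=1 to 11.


Σ(2k+5) = 2·Σk + 5·n
= 2·66 + 5·11
= 132 + 55 = 187

Σ = 187


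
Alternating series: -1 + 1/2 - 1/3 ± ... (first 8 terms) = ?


S = -1 + 1/2 - 1/3 + 1/4 - 1/5 + 1/6 - 1/7 + 1/8
= -0.6345
(Full series converges to -ln(2) ≈ -0.6931)

S_8 = -0.6345


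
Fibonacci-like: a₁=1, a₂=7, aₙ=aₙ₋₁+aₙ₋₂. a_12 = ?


Computing iteratively: 1, 7, 8, 15, 23, 38, 61, 99, 160, 259, 419, 678
a_12 = 678

a_12 = 678


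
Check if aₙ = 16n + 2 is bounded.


aₙ = 16n + 2 → as n→∞, aₙ→∞
No finite upper bound exists
The sequence is UNBOUNDED

Unbounded (aₙ → ∞ as n → ∞)


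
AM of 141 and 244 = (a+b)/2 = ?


AM = (141 + 244)/2 = 385/2 = 192.5

AM = 192.5


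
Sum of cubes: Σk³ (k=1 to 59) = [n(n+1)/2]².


n(n+1)/2 = 59×60/2 = 1770
Σk³ = 1770² = 3132900

Σk³ = 3132900


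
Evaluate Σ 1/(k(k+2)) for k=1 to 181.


1/(k(k+2)) = (1/2)·(1/k - 1/(k+2)) (partial fractions)
Telescoping: Σ = (1/2)·(1 + 1/2 - 1/182 - 1/183) = 24797/33306

Sum = 24797/33306


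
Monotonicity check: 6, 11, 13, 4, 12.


Differences: 5, 2, -9, 8
Difference at position 1 is +5 (> 0) but position 3 is -9 (< 0) — sequence both rises and falls
→ NOT monotonic

Not monotonic


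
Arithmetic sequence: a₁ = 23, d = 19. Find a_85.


aₙ = a₁ + (n-1)d
= 23 + (85-1)×19
= 23 + 1596
= 1619

a_85 = 1619


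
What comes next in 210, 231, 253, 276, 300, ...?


Pattern: triangular numbers: n(n+1)/2
Terms: 210, 231, 253, 276, 300
Next term = 325

Next term = 325


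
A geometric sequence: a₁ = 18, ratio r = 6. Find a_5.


aₙ = a₁·r^(n-1)
= 18×6^4
= 18×1296
= 23328

a_5 = 23328


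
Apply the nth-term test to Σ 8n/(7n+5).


lim(n→∞) 8n/(7n+5) = 8/7 = 8/7  (divide numerator and denominator by n)
lim aₙ = 8/7 ≠ 0 → series DIVERGES

Diverges (lim aₙ = 8/7 ≠ 0)


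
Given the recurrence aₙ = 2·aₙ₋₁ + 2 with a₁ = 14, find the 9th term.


Computing step by step:
a_1 = 14
a_2 = 30
a_3 = 62
a_4 = 126
a_5 = 254
a_6 = 510
a_7 = 1022
a_8 = 2046
a_9 = 4094


a_9 = 4094


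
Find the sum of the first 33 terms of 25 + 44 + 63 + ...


aₙ = 25 + (33-1)×19 = 633
Sₙ = n(a₁+aₙ)/2 = 33×(25+633)/2
= 33×658/2 = 10857

S_33 = 10857


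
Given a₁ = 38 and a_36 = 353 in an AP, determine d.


d = (aₙ - a₁)/(n-1)
= (353 - 38)/(36-1)
= 315/35 = 9

d = 9


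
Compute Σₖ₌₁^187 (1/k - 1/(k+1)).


Telescoping: adjacent terms cancel.
= 1/1 - 1/188
= 1 - 1/188 = 187/188

Sum = 187/188


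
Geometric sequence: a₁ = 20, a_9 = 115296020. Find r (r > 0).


r^(n-1) = aₙ/a₁
r^8 = 115296020/20 = 5764801
r = 5764801^(1/8)
= ±7; taking r > 0 gives r = 7

r = 7


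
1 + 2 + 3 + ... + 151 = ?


n(n+1)/2 = 151×152/2 = 22952/2 = 11476

Σk = 11476


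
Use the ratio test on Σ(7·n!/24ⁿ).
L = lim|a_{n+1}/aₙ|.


aₙ = 7·n!/24^n
a_{n+1}/aₙ = (n+1)!/24^(n+1) × 24^n/n!  (constant 7 cancels)
= (n+1)/24
L = lim(n→∞) (n+1)/24 = ∞
L > 1 → series DIVERGES

Diverges (ratio test: L = ∞ > 1)


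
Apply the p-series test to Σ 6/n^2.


p-series test: Σ c/n^p converges if p > 1, diverges if p ≤ 1 (constant c > 0 doesn't affect convergence).
p = 2
2 > 1 → CONVERGES

Converges (p = 2 > 1)


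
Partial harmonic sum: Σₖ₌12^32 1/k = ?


Σₖ₌12^32 1/k = 1/12 + 1/13 + 1/14 + ... + 1/32
= 149980107719459/144403552893600
≈ 1.0386

Sum = 149980107719459/144403552893600 ≈ 1.0386


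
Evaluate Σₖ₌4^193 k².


Σₖ₌4^193 k² = Σₖ₌₁^193 k² − Σₖ₌₁^3 k²
= 193·194·387/6 − 3·4·7/6
= 2415009 − 14 = 2414995

Σk² = 2414995


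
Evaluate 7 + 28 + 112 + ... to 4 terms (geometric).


Sₙ = 7×(4^4 - 1)/(4 - 1)
= 7×(256 - 1)/3
= 7×255/3
= 595

S_4 = 595


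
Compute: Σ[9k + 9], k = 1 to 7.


Σ(9k+9) = 9·Σk + 9·n
= 9·28 + 9·7
= 252 + 63 = 315

Σ = 315


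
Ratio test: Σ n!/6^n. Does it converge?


aₙ = n!/6^n
a_{n+1}/aₙ = (n+1)!/6^(n+1) × 6^n/n!
= (n+1)/6
L = lim(n→∞) (n+1)/6 = ∞
L > 1 → series DIVERGES

Diverges (ratio test: L = ∞ > 1)


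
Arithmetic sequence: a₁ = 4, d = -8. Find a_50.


aₙ = a₁ + (n-1)d
= 4 + (50-1)×-8
= 4 - 392
= -388

a_50 = -388


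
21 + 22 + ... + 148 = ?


Σₖ₌21^148 k = Σₖ₌₁^148 k − Σₖ₌₁^20 k
= 148·149/2 − 20·21/2
= 11026 − 210 = 10816

Σk = 10816


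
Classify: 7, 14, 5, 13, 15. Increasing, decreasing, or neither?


Differences: 7, -9, 8, 2
Difference at position 1 is +7 (> 0) but position 2 is -9 (< 0) — sequence both rises and falls
→ NOT monotonic

Not monotonic


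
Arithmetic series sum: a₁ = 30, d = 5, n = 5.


aₙ = 30 + (5-1)×5 = 50
Sₙ = n(a₁+aₙ)/2 = 5×(30+50)/2
= 5×80/2 = 200

S_5 = 200


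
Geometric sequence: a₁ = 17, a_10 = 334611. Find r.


r^(n-1) = aₙ/a₁
r^9 = 334611/17 = 19683
r = 19683^(1/9)
= 3

r = 3


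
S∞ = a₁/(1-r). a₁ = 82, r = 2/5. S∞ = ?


S∞ = a₁/(1-r) = 82/(1 - 2/5)
= 82/(3/5)
= 410/3

S∞ = 410/3


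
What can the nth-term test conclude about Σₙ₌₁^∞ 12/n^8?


lim(n→∞) 12/n^8 = 0
lim aₙ = 0 → nth-term test is INCONCLUSIVE
(Need other tests; this is actually a convergent p-series with p=8 > 1)

Inconclusive (lim aₙ = 0; need another test)


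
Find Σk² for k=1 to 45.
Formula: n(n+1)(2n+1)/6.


n = 45
n(n+1)(2n+1)/6 = 45×46×91/6
= 188370/6 = 31395

Σk² = 31395


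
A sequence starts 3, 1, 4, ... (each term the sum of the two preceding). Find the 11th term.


Computing iteratively: 3, 1, 4, 5, 9, 14, 23, 37, 60, 97, 157
a_11 = 157

a_11 = 157


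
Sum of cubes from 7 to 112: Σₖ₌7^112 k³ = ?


Σₖ₌7^112 k³ = [112·113/2]² − [6·7/2]²
= 40043584 − 441 = 40043143

Σk³ = 40043143


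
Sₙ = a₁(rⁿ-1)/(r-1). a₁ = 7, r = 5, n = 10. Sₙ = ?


Sₙ = 7×(5^10 - 1)/(5 - 1)
= 7×(9765625 - 1)/4
= 7×9765624/4
= 17089842

S_10 = 17089842


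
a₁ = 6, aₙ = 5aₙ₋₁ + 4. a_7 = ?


Computing step by step:
a_1 = 6
a_2 = 34
a_3 = 174
a_4 = 874
a_5 = 4374
a_6 = 21874
a_7 = 109374


a_7 = 109374


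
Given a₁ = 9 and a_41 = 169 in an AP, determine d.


d = (aₙ - a₁)/(n-1)
= (169 - 9)/(41-1)
= 160/40 = 4

d = 4


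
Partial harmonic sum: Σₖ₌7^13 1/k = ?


Σₖ₌7^13 1/k = 1/7 + 1/8 + 1/9 + 1/10 + 1/11 + 1/12 + 1/13
= 263111/360360
≈ 0.7301

Sum = 263111/360360 ≈ 0.7301


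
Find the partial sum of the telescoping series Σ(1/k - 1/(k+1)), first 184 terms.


Telescoping: adjacent terms cancel.
= 1/1 - 1/185
= 1 - 1/185 = 184/185

Sum = 184/185


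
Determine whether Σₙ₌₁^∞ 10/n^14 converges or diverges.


p-series test: Σ c/n^p converges if p > 1, diverges if p ≤ 1 (constant c > 0 doesn't affect convergence).
p = 14
14 > 1 → CONVERGES

Converges (p = 14 > 1)


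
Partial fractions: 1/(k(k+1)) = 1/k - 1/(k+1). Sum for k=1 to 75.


1/(k(k+1)) = 1/k - 1/(k+1) (partial fractions)
Telescoping: Σ = 1 - 1/76 = 75/76

Sum = 75/76


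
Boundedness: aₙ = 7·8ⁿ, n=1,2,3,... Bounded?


aₙ = 7·8ⁿ → as n→∞, aₙ→∞ (since base 8 > 1)
No finite upper bound exists
The sequence is UNBOUNDED

Unbounded (aₙ → ∞ as n → ∞)


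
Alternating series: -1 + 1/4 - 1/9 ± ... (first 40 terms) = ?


S = -1 + 1/4 - 1/9 + 1/16 - 1/25 + 1/36 - 1/49 + 1/64 ± ...
= -0.8222
(Full series converges to -π²/12 ≈ -0.8225)

S_40 = -0.8222


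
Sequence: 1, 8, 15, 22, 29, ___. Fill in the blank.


Pattern: arithmetic (d=7)
Terms: 1, 8, 15, 22, 29
Next term = 36

Next term = 36


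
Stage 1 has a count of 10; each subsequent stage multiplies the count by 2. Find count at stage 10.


aₙ = a₁·r^(n-1)
= 10×2^9
= 10×512
= 5120

a_10 = 5120


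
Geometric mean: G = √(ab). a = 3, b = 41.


GM = √(3×41) = √123 = 11.0905

GM = 11.0905


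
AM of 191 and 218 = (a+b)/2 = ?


AM = (191 + 218)/2 = 409/2 = 204.5

AM = 204.5


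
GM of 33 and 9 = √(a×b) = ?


GM = √(33×9) = √297 = 17.2337

GM = 17.2337


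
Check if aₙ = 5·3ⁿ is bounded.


aₙ = 5·3ⁿ → as n→∞, aₙ→∞ (since base 3 > 1)
No finite upper bound exists
The sequence is UNBOUNDED

Unbounded (aₙ → ∞ as n → ∞)


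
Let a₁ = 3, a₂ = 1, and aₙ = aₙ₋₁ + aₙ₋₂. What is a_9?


Computing iteratively: 3, 1, 4, 5, 9, 14, 23, 37, 60
a_9 = 60

a_9 = 60


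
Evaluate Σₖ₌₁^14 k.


n(n+1)/2 = 14×15/2 = 210/2 = 105

Σk = 105


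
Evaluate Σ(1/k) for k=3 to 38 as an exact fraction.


Σₖ₌3^38 1/k = 1/3 + 1/4 + 1/5 + ... + 1/38
= 1324999407147433/485721041551200
≈ 2.7279

Sum = 1324999407147433/485721041551200 ≈ 2.7279


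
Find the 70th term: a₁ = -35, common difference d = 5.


aₙ = a₁ + (n-1)d
= -35 + (70-1)×5
= -35 + 345
= 310

a_70 = 310


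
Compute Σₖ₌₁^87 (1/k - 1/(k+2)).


Telescoping with gap 2: two head and two tail terms survive.
= (1 + 1/2) - (1/88 + 1/89)
= 3/2 - 1/88 - 1/89 = 11571/7832

Sum = 11571/7832


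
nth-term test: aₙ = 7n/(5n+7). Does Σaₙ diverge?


lim(n→∞) 7n/(5n+7) = 7/5 = 7/5  (divide numerator and denominator by n)
lim aₙ = 7/5 ≠ 0 → series DIVERGES

Diverges (lim aₙ = 7/5 ≠ 0)


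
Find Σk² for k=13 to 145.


Σₖ₌13^145 k² = Σₖ₌₁^145 k² − Σₖ₌₁^12 k²
= 145·146·291/6 − 12·13·25/6
= 1026745 − 650 = 1026095

Σk² = 1026095


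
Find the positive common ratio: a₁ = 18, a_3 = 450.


r^(n-1) = aₙ/a₁
r^2 = 450/18 = 25
r = 25^(1/2)
= ±5; taking r > 0 gives r = 5

r = 5


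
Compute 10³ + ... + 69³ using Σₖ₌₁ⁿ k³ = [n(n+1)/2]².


Σₖ₌10^69 k³ = [69·70/2]² − [9·10/2]²
= 5832225 − 2025 = 5830200

Σk³ = 5830200


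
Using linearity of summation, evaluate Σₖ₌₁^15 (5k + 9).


Σ(5k+9) = 5·Σk + 9·n
= 5·120 + 9·15
= 600 + 135 = 735

Σ = 735


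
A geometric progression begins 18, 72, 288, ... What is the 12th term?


aₙ = a₁·r^(n-1)
= 18×4^11
= 18×4194304
= 75497472

a_12 = 75497472


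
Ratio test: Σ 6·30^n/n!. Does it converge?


aₙ = 6·30^n/n!
a_{n+1}/aₙ = 30^(n+1)/(n+1)! × n!/30^n  (constant 6 cancels)
= 30/(n+1)
L = lim(n→∞) 30/(n+1) = 0
L < 1 → series CONVERGES

Converges (ratio test: L = 0 < 1)


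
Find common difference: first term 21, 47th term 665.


d = (aₙ - a₁)/(n-1)
= (665 - 21)/(47-1)
= 644/46 = 14

d = 14


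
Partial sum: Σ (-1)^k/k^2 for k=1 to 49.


S = -1 + 1/4 - 1/9 + 1/16 - 1/25 + 1/36 - 1/49 + 1/64 ± ...
= -0.8227
(Full series converges to -π²/12 ≈ -0.8225)

S_49 = -0.8227


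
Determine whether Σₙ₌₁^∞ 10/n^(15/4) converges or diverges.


p-series test: Σ c/n^p converges if p > 1, diverges if p ≤ 1 (constant c > 0 doesn't affect convergence).
p = 15/4
15/4 > 1 → CONVERGES

Converges (p = 15/4 > 1)


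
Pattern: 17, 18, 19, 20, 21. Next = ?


Pattern: arithmetic (d=1)
Terms: 17, 18, 19, 20, 21
Next term = 22

Next term = 22


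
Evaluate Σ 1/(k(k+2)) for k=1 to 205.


1/(k(k+2)) = (1/2)·(1/k - 1/(k+2)) (partial fractions)
Telescoping: Σ = (1/2)·(1 + 1/2 - 1/206 - 1/207) = 31775/42642

Sum = 31775/42642


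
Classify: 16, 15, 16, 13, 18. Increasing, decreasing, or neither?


Differences: -1, 1, -3, 5
Difference at position 2 is +1 (> 0) but position 1 is -1 (< 0) — sequence both rises and falls
→ NOT monotonic

Not monotonic


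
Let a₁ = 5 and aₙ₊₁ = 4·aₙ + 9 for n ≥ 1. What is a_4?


Computing step by step:
a_1 = 5
a_2 = 29
a_3 = 125
a_4 = 509


a_4 = 509


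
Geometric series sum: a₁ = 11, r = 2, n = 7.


Sₙ = 11×(2^7 - 1)/(2 - 1)
= 11×(128 - 1)/1
= 11×127/1
= 1397

S_7 = 1397


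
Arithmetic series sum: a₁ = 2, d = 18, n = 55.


aₙ = 2 + (55-1)×18 = 974
Sₙ = n(a₁+aₙ)/2 = 55×(2+974)/2
= 55×976/2 = 26840

S_55 = 26840


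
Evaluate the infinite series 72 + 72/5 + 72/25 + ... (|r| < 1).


S∞ = a₁/(1-r) = 72/(1 - 1/5)
= 72/(4/5)
= 90

S∞ = 90


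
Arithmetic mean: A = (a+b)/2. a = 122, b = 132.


AM = (122 + 132)/2 = 254/2 = 127

AM = 127


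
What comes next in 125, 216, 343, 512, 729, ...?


Pattern: perfect cubes: n³
Terms: 125, 216, 343, 512, 729
Next term = 1000

Next term = 1000


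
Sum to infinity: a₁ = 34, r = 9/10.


S∞ = a₁/(1-r) = 34/(1 - 9/10)
= 34/(1/10)
= 340

S∞ = 340


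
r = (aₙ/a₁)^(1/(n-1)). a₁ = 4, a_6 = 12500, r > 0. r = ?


r^(n-1) = aₙ/a₁
r^5 = 12500/4 = 3125
r = 3125^(1/5)
= 5

r = 5


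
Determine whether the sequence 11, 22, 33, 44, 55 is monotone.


Differences: 11, 11, 11, 11
All differences > 0 → strictly INCREASING

Monotonically increasing


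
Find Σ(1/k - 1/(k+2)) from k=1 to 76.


Telescoping with gap 2: two head and two tail terms survive.
= (1 + 1/2) - (1/77 + 1/78)
= 3/2 - 1/77 - 1/78 = 4427/3003

Sum = 4427/3003


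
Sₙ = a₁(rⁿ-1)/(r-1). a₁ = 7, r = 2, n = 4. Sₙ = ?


Sₙ = 7×(2^4 - 1)/(2 - 1)
= 7×(16 - 1)/1
= 7×15/1
= 105

S_4 = 105


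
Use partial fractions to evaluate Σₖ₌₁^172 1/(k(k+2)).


1/(k(k+2)) = (1/2)·(1/k - 1/(k+2)) (partial fractions)
Telescoping: Σ = (1/2)·(1 + 1/2 - 1/173 - 1/174) = 22403/30102

Sum = 22403/30102


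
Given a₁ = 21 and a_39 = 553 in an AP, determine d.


d = (aₙ - a₁)/(n-1)
= (553 - 21)/(39-1)
= 532/38 = 14

d = 14


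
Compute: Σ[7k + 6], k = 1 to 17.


Σ(7k+6) = 7·Σk + 6·n
= 7·153 + 6·17
= 1071 + 102 = 1173

Σ = 1173


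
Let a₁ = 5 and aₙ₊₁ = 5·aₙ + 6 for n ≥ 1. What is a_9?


Computing step by step:
a_1 = 5
a_2 = 31
a_3 = 161
a_4 = 811
a_5 = 4061
a_6 = 20311
a_7 = 101561
a_8 = 507811
a_9 = 2539061


a_9 = 2539061


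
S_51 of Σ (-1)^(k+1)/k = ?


S = 1 - 1/2 + 1/3 - 1/4 + 1/5 - 1/6 + 1/7 - 1/8 ± ...
= 0.7029
(Full series converges to +ln(2) ≈ +0.6931)

S_51 = 0.7029


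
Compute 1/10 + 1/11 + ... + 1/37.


Σₖ₌10^37 1/k = 1/10 + 1/11 + 1/12 + ... + 1/37
= 95244204281299/69388720221600
≈ 1.3726

Sum = 95244204281299/69388720221600 ≈ 1.3726


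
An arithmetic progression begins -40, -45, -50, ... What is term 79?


aₙ = a₁ + (n-1)d
= -40 + (79-1)×-5
= -40 - 390
= -430

a_79 = -430


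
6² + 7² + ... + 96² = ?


Σₖ₌6^96 k² = Σₖ₌₁^96 k² − Σₖ₌₁^5 k²
= 96·97·193/6 − 5·6·11/6
= 299536 − 55 = 299481

Σk² = 299481


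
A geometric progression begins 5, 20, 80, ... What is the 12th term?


aₙ = a₁·r^(n-1)
= 5×4^11
= 5×4194304
= 20971520

a_12 = 20971520


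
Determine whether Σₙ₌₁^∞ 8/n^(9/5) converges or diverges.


p-series test: Σ c/n^p converges if p > 1, diverges if p ≤ 1 (constant c > 0 doesn't affect convergence).
p = 9/5
9/5 > 1 → CONVERGES

Converges (p = 9/5 > 1)


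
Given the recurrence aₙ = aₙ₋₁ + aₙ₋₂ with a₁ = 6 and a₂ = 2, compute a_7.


Computing iteratively: 6, 2, 8, 10, 18, 28, 46
a_7 = 46

a_7 = 46


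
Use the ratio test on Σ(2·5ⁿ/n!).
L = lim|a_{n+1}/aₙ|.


aₙ = 2·5^n/n!
a_{n+1}/aₙ = 5^(n+1)/(n+1)! × n!/5^n  (constant 2 cancels)
= 5/(n+1)
L = lim(n→∞) 5/(n+1) = 0
L < 1 → series CONVERGES

Converges (ratio test: L = 0 < 1)


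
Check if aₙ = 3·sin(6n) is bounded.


For all n, -1 ≤ sin(6n) ≤ 1, so -3 ≤ 3·sin(6n) ≤ 3
Lower bound: -3, Upper bound: 3
The sequence IS bounded

Bounded (-3 ≤ aₙ ≤ 3)


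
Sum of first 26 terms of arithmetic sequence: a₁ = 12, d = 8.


aₙ = 12 + (26-1)×8 = 212
Sₙ = n(a₁+aₙ)/2 = 26×(12+212)/2
= 26×224/2 = 2912

S_26 = 2912


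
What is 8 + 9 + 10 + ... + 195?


Σₖ₌8^195 k = Σₖ₌₁^195 k − Σₖ₌₁^7 k
= 195·196/2 − 7·8/2
= 19110 − 28 = 19082

Σk = 19082


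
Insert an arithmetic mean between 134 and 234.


AM = (134 + 234)/2 = 368/2 = 184

AM = 184


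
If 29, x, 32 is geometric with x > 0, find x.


GM = √(29×32) = √928 = 30.4631

GM = 30.4631


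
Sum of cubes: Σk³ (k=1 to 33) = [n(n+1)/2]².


n(n+1)/2 = 33×34/2 = 561
Σk³ = 561² = 314721

Σk³ = 314721


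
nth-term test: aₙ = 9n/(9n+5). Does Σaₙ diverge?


lim(n→∞) 9n/(9n+5) = 9/9 = 1  (divide numerator and denominator by n)
lim aₙ = 1 ≠ 0 → series DIVERGES

Diverges (lim aₙ = 1 ≠ 0)


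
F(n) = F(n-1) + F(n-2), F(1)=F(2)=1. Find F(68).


Fibonacci sequence: 1, 1, 2, 3, 5, 8, 13, 21, 34, 55, 89, ...
F(68) = 72723460248141

F(68) = 72723460248141


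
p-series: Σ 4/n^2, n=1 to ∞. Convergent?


p-series test: Σ c/n^p converges if p > 1, diverges if p ≤ 1 (constant c > 0 doesn't affect convergence).
p = 2
2 > 1 → CONVERGES

Converges (p = 2 > 1)


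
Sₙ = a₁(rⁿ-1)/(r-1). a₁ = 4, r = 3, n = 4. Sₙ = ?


Sₙ = 4×(3^4 - 1)/(3 - 1)
= 4×(81 - 1)/2
= 4×80/2
= 160

S_4 = 160


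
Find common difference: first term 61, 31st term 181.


d = (aₙ - a₁)/(n-1)
= (181 - 61)/(31-1)
= 120/30 = 4

d = 4


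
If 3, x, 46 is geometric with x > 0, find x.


GM = √(3×46) = √138 = 11.7473

GM = 11.7473


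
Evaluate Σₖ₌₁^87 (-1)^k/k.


S = -1 + 1/2 - 1/3 + 1/4 - 1/5 + 1/6 - 1/7 + 1/8 ± ...
= -0.6989
(Full series converges to -ln(2) ≈ -0.6931)

S_87 = -0.6989


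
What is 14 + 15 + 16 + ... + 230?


Σₖ₌14^230 k = Σₖ₌₁^230 k − Σₖ₌₁^13 k
= 230·231/2 − 13·14/2
= 26565 − 91 = 26474

Σk = 26474


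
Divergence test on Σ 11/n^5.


lim(n→∞) 11/n^5 = 0
lim aₙ = 0 → nth-term test is INCONCLUSIVE
(Need other tests; this is actually a convergent p-series with p=5 > 1)

Inconclusive (lim aₙ = 0; need another test)


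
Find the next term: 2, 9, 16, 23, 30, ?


Pattern: arithmetic (d=7)
Terms: 2, 9, 16, 23, 30
Next term = 37

Next term = 37


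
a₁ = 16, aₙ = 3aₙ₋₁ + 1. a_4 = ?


Computing step by step:
a_1 = 16
a_2 = 49
a_3 = 148
a_4 = 445


a_4 = 445


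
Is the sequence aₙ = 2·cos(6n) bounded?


For all n, -1 ≤ cos(6n) ≤ 1, so -2 ≤ 2·cos(6n) ≤ 2
Lower bound: -2, Upper bound: 2
The sequence IS bounded

Bounded (-2 ≤ aₙ ≤ 2)


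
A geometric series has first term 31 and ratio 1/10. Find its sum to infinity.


S∞ = a₁/(1-r) = 31/(1 - 1/10)
= 31/(9/10)
= 310/9

S∞ = 310/9


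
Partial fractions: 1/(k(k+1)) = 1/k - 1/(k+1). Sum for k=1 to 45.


1/(k(k+1)) = 1/k - 1/(k+1) (partial fractions)
Telescoping: Σ = 1 - 1/46 = 45/46

Sum = 45/46


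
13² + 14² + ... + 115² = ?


Σₖ₌13^115 k² = Σₖ₌₁^115 k² − Σₖ₌₁^12 k²
= 115·116·231/6 − 12·13·25/6
= 513590 − 650 = 512940

Σk² = 512940


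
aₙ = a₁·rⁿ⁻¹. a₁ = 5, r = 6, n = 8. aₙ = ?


aₙ = a₁·r^(n-1)
= 5×6^7
= 5×279936
= 1399680

a_8 = 1399680


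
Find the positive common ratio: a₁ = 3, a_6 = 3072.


r^(n-1) = aₙ/a₁
r^5 = 3072/3 = 1024
r = 1024^(1/5)
= 4

r = 4


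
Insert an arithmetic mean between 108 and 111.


AM = (108 + 111)/2 = 219/2 = 109.5

AM = 109.5


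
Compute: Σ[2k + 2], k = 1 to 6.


Σ(2k+2) = 2·Σk + 2·n
= 2·21 + 2·6
= 42 + 12 = 54

Σ = 54


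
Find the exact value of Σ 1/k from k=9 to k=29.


Σₖ₌9^29 1/k = 1/9 + 1/10 + 1/11 + ... + 1/29
= 2896913806777/2329089562800
≈ 1.2438

Sum = 2896913806777/2329089562800 ≈ 1.2438


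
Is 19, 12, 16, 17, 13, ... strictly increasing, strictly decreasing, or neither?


Differences: -7, 4, 1, -4
Difference at position 2 is +4 (> 0) but position 1 is -7 (< 0) — sequence both rises and falls
→ NOT monotonic

Not monotonic


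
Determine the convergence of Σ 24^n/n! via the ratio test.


aₙ = 24^n/n!
a_{n+1}/aₙ = 24^(n+1)/(n+1)! × n!/24^n
= 24/(n+1)
L = lim(n→∞) 24/(n+1) = 0
L < 1 → series CONVERGES

Converges (ratio test: L = 0 < 1)


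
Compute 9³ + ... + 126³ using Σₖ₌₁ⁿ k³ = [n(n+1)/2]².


Σₖ₌9^126 k³ = [126·127/2]² − [8·9/2]²
= 64016001 − 1296 = 64014705

Σk³ = 64014705


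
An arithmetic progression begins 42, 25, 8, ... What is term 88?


aₙ = a₁ + (n-1)d
= 42 + (88-1)×-17
= 42 - 1479
= -1437

a_88 = -1437


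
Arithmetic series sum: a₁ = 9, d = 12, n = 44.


aₙ = 9 + (44-1)×12 = 525
Sₙ = n(a₁+aₙ)/2 = 44×(9+525)/2
= 44×534/2 = 11748

S_44 = 11748


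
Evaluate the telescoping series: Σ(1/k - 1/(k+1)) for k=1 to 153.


Telescoping: adjacent terms cancel.
= 1/1 - 1/154
= 1 - 1/154 = 153/154

Sum = 153/154


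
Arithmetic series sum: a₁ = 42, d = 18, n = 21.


aₙ = 42 + (21-1)×18 = 402
Sₙ = n(a₁+aₙ)/2 = 21×(42+402)/2
= 21×444/2 = 4662

S_21 = 4662


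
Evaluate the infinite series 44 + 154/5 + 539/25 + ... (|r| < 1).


S∞ = a₁/(1-r) = 44/(1 - 7/10)
= 44/(3/10)
= 440/3

S∞ = 440/3


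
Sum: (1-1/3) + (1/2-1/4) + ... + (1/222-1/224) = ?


Telescoping with gap 2: two head and two tail terms survive.
= (1 + 1/2) - (1/223 + 1/224)
= 3/2 - 1/223 - 1/224 = 74481/49952

Sum = 74481/49952


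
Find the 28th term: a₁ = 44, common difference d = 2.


aₙ = a₁ + (n-1)d
= 44 + (28-1)×2
= 44 + 54
= 98

a_28 = 98


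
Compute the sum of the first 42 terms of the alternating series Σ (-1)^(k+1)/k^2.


S = 1 - 1/4 + 1/9 - 1/16 + 1/25 - 1/36 + 1/49 - 1/64 ± ...
= 0.8222
(Full series converges to +π²/12 ≈ +0.8225)

S_42 = 0.8222


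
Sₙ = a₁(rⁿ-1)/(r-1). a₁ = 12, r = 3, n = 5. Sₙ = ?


Sₙ = 12×(3^5 - 1)/(3 - 1)
= 12×(243 - 1)/2
= 12×242/2
= 1452

S_5 = 1452


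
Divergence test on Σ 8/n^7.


lim(n→∞) 8/n^7 = 0
lim aₙ = 0 → nth-term test is INCONCLUSIVE
(Need other tests; this is actually a convergent p-series with p=7 > 1)

Inconclusive (lim aₙ = 0; need another test)


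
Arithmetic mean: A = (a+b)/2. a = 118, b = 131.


AM = (118 + 131)/2 = 249/2 = 124.5

AM = 124.5


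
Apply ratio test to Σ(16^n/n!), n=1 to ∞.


aₙ = 16^n/n!
a_{n+1}/aₙ = 16^(n+1)/(n+1)! × n!/16^n
= 16/(n+1)
L = lim(n→∞) 16/(n+1) = 0
L < 1 → series CONVERGES

Converges (ratio test: L = 0 < 1)


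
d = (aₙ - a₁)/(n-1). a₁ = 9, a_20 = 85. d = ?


d = (aₙ - a₁)/(n-1)
= (85 - 9)/(20-1)
= 76/19 = 4

d = 4


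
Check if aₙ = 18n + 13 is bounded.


aₙ = 18n + 13 → as n→∞, aₙ→∞
No finite upper bound exists
The sequence is UNBOUNDED

Unbounded (aₙ → ∞ as n → ∞)


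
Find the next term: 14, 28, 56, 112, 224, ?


Pattern: geometric (r=2)
Terms: 14, 28, 56, 112, 224
Next term = 448

Next term = 448


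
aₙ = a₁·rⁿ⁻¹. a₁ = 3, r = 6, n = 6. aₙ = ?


aₙ = a₁·r^(n-1)
= 3×6^5
= 3×7776
= 23328

a_6 = 23328


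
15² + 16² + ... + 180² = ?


Σₖ₌15^180 k² = Σₖ₌₁^180 k² − Σₖ₌₁^14 k²
= 180·181·361/6 − 14·15·29/6
= 1960230 − 1015 = 1959215

Σk² = 1959215


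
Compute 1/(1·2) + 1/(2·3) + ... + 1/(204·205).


1/(k(k+1)) = 1/k - 1/(k+1) (partial fractions)
Telescoping: Σ = 1 - 1/205 = 204/205

Sum = 204/205


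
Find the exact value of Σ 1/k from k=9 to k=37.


Σₖ₌9^37 1/k = 1/9 + 1/10 + 1/11 + ... + 1/37
= 102954062083699/69388720221600
≈ 1.4837

Sum = 102954062083699/69388720221600 ≈ 1.4837


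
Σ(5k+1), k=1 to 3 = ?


Σ(5k+1) = 5·Σk + 1·n
= 5·6 + 1·3
= 30 + 3 = 33

Σ = 33


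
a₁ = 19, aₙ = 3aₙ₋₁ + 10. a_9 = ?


Computing step by step:
a_1 = 19
a_2 = 67
a_3 = 211
a_4 = 643
a_5 = 1939
a_6 = 5827
a_7 = 17491
a_8 = 52483
a_9 = 157459


a_9 = 157459


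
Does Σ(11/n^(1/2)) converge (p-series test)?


p-series test: Σ c/n^p converges if p > 1, diverges if p ≤ 1 (constant c > 0 doesn't affect convergence).
p = 1/2
1/2 ≤ 1 → DIVERGES

Diverges (p = 1/2 ≤ 1)


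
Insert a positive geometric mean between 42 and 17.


GM = √(42×17) = √714 = 26.7208

GM = 26.7208


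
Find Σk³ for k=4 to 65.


Σₖ₌4^65 k³ = [65·66/2]² − [3·4/2]²
= 4601025 − 36 = 4600989

Σk³ = 4600989


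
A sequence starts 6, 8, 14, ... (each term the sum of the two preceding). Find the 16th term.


Computing iteratively: 6, 8, 14, 22, 36, 58, 94, 152, 246, 398, 644, 1042, ...
a_16 = 7142

a_16 = 7142


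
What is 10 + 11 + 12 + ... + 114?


Σₖ₌10^114 k = Σₖ₌₁^114 k − Σₖ₌₁^9 k
= 114·115/2 − 9·10/2
= 6555 − 45 = 6510

Σk = 6510


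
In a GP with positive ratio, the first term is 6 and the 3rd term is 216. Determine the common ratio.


r^(n-1) = aₙ/a₁
r^2 = 216/6 = 36
r = 36^(1/2)
= ±6; taking r > 0 gives r = 6

r = 6


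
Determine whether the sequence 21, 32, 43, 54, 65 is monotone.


Differences: 11, 11, 11, 11
All differences > 0 → strictly INCREASING

Monotonically increasing


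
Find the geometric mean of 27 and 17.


GM = √(27×17) = √459 = 21.4243

GM = 21.4243


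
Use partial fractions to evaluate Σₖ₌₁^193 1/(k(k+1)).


1/(k(k+1)) = 1/k - 1/(k+1) (partial fractions)
Telescoping: Σ = 1 - 1/194 = 193/194

Sum = 193/194


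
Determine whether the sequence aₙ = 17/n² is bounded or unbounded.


a₁ = 17, a₂ = 17/4, a₃ = 17/9, ...
0 < aₙ ≤ 17 for all n ≥ 1
The sequence IS bounded

Bounded (0 < aₙ ≤ 17)


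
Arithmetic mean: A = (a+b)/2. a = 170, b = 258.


AM = (170 + 258)/2 = 428/2 = 214

AM = 214


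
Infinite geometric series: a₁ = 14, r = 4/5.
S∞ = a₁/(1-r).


S∞ = a₁/(1-r) = 14/(1 - 4/5)
= 14/(1/5)
= 70

S∞ = 70


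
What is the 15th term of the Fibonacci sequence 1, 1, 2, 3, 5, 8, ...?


Fibonacci sequence: 1, 1, 2, 3, 5, 8, 13, 21, 34, 55, 89, ...
F(15) = 610

F(15) = 610


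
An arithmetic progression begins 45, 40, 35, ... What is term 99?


aₙ = a₁ + (n-1)d
= 45 + (99-1)×-5
= 45 - 490
= -445

a_99 = -445


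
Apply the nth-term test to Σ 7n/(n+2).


lim(n→∞) 7n/(n+2) = 7/1 = 7  (divide numerator and denominator by n)
lim aₙ = 7 ≠ 0 → series DIVERGES

Diverges (lim aₙ = 7 ≠ 0)


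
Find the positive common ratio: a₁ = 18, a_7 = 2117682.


r^(n-1) = aₙ/a₁
r^6 = 2117682/18 = 117649
r = 117649^(1/6)
= ±7; taking r > 0 gives r = 7

r = 7


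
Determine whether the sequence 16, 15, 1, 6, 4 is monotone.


Differences: -1, -14, 5, -2
Difference at position 3 is +5 (> 0) but position 1 is -1 (< 0) — sequence both rises and falls
→ NOT monotonic

Not monotonic


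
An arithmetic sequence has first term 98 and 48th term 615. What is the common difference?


d = (aₙ - a₁)/(n-1)
= (615 - 98)/(48-1)
= 517/47 = 11

d = 11


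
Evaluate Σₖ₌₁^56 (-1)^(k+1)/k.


S = 1 - 1/2 + 1/3 - 1/4 + 1/5 - 1/6 + 1/7 - 1/8 ± ...
= 0.6843
(Full series converges to +ln(2) ≈ +0.6931)

S_56 = 0.6843


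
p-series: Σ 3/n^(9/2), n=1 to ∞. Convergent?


p-series test: Σ c/n^p converges if p > 1, diverges if p ≤ 1 (constant c > 0 doesn't affect convergence).
p = 9/2
9/2 > 1 → CONVERGES

Converges (p = 9/2 > 1)


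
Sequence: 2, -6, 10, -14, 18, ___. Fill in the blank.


Pattern: alternating sign, magnitude arithmetic (d=4)
Terms: 2, -6, 10, -14, 18
Next term = -22

Next term = -22


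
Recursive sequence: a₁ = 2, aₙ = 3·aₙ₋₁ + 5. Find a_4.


Computing step by step:
a_1 = 2
a_2 = 11
a_3 = 38
a_4 = 119


a_4 = 119


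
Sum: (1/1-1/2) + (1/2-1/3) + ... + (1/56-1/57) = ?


Telescoping: adjacent terms cancel.
= 1/1 - 1/57
= 1 - 1/57 = 56/57

Sum = 56/57


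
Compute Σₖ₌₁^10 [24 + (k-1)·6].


aₙ = 24 + (10-1)×6 = 78
Sₙ = n(a₁+aₙ)/2 = 10×(24+78)/2
= 10×102/2 = 510

S_10 = 510


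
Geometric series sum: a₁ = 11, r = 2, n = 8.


Sₙ = 11×(2^8 - 1)/(2 - 1)
= 11×(256 - 1)/1
= 11×255/1
= 2805

S_8 = 2805


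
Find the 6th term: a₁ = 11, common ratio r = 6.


aₙ = a₁·r^(n-1)
= 11×6^5
= 11×7776
= 85536

a_6 = 85536


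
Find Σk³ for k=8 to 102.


Σₖ₌8^102 k³ = [102·103/2]² − [7·8/2]²
= 27594009 − 784 = 27593225

Σk³ = 27593225


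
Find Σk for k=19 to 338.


Σₖ₌19^338 k = Σₖ₌₁^338 k − Σₖ₌₁^18 k
= 338·339/2 − 18·19/2
= 57291 − 171 = 57120

Σk = 57120


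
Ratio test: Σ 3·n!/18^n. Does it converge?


aₙ = 3·n!/18^n
a_{n+1}/aₙ = (n+1)!/18^(n+1) × 18^n/n!  (constant 3 cancels)
= (n+1)/18
L = lim(n→∞) (n+1)/18 = ∞
L > 1 → series DIVERGES

Diverges (ratio test: L = ∞ > 1)


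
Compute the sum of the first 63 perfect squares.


n = 63
n(n+1)(2n+1)/6 = 63×64×127/6
= 512064/6 = 85344

Σk² = 85344


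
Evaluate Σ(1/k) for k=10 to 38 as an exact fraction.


Σₖ₌10^38 1/k = 1/10 + 1/11 + 1/12 + ... + 1/38
= 97070223234499/69388720221600
≈ 1.3989

Sum = 97070223234499/69388720221600 ≈ 1.3989


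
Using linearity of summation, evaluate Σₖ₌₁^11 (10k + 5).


Σ(10k+5) = 10·Σk + 5·n
= 10·66 + 5·11
= 660 + 55 = 715

Σ = 715


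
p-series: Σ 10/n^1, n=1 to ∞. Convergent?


p-series test: Σ c/n^p converges if p > 1, diverges if p ≤ 1 (constant c > 0 doesn't affect convergence).
p = 1
1 ≤ 1 → DIVERGES

Diverges (p = 1 ≤ 1)


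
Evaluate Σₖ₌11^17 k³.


Σₖ₌11^17 k³ = [17·18/2]² − [10·11/2]²
= 23409 − 3025 = 20384

Σk³ = 20384


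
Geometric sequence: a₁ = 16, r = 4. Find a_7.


aₙ = a₁·r^(n-1)
= 16×4^6
= 16×4096
= 65536

a_7 = 65536


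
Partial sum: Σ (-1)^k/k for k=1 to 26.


S = -1 + 1/2 - 1/3 + 1/4 - 1/5 + 1/6 - 1/7 + 1/8 ± ...
= -0.6743
(Full series converges to -ln(2) ≈ -0.6931)

S_26 = -0.6743


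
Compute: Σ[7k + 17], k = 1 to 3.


Σ(7k+17) = 7·Σk + 17·n
= 7·6 + 17·3
= 42 + 51 = 93

Σ = 93


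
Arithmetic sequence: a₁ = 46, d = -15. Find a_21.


aₙ = a₁ + (n-1)d
= 46 + (21-1)×-15
= 46 - 300
= -254

a_21 = -254


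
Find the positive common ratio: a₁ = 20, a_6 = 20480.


r^(n-1) = aₙ/a₁
r^5 = 20480/20 = 1024
r = 1024^(1/5)
= 4

r = 4


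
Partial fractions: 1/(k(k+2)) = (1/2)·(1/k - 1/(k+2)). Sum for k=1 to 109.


1/(k(k+2)) = (1/2)·(1/k - 1/(k+2)) (partial fractions)
Telescoping: Σ = (1/2)·(1 + 1/2 - 1/110 - 1/111) = 9047/12210

Sum = 9047/12210


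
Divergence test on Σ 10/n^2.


lim(n→∞) 10/n^2 = 0
lim aₙ = 0 → nth-term test is INCONCLUSIVE
(Need other tests; this is actually a convergent p-series with p=2 > 1)

Inconclusive (lim aₙ = 0; need another test)


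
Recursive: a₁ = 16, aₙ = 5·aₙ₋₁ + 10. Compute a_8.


Computing step by step:
a_1 = 16
a_2 = 90
a_3 = 460
a_4 = 2310
a_5 = 11560
a_6 = 57810
a_7 = 289060
a_8 = 1445310


a_8 = 1445310


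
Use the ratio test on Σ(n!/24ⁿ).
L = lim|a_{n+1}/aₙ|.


aₙ = n!/24^n
a_{n+1}/aₙ = (n+1)!/24^(n+1) × 24^n/n!
= (n+1)/24
L = lim(n→∞) (n+1)/24 = ∞
L > 1 → series DIVERGES

Diverges (ratio test: L = ∞ > 1)


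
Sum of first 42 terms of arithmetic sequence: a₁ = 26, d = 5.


aₙ = 26 + (42-1)×5 = 231
Sₙ = n(a₁+aₙ)/2 = 42×(26+231)/2
= 42×257/2 = 5397

S_42 = 5397


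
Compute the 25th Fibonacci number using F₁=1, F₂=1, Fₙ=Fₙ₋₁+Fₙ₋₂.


Fibonacci sequence: 1, 1, 2, 3, 5, 8, 13, 21, 34, 55, 89, ...
F(25) = 75025

F(25) = 75025


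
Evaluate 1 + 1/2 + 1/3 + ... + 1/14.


H_14 = 1/1 + 1/2 + 1/3 + ... + 1/14
= 1171733/360360
≈ 3.2516

H_14 = 1171733/360360 ≈ 3.2516


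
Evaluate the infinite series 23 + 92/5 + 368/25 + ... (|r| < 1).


S∞ = a₁/(1-r) = 23/(1 - 4/5)
= 23/(1/5)
= 115

S∞ = 115


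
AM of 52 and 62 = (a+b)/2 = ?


AM = (52 + 62)/2 = 114/2 = 57

AM = 57


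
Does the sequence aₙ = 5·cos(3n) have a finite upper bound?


For all n, -1 ≤ cos(3n) ≤ 1, so -5 ≤ 5·cos(3n) ≤ 5
Lower bound: -5, Upper bound: 5
The sequence IS bounded

Bounded (-5 ≤ aₙ ≤ 5)


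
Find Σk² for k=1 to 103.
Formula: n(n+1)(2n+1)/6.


n = 103
n(n+1)(2n+1)/6 = 103×104×207/6
= 2217384/6 = 369564

Σk² = 369564


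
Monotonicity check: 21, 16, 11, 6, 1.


Differences: -5, -5, -5, -5
All differences < 0 → strictly DECREASING

Monotonically decreasing


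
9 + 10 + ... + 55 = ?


Σₖ₌9^55 k = Σₖ₌₁^55 k − Σₖ₌₁^8 k
= 55·56/2 − 8·9/2
= 1540 − 36 = 1504

Σk = 1504


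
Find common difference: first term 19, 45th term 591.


d = (aₙ - a₁)/(n-1)
= (591 - 19)/(45-1)
= 572/44 = 13

d = 13


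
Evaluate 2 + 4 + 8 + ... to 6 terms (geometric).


Sₙ = 2×(2^6 - 1)/(2 - 1)
= 2×(64 - 1)/1
= 2×63/1
= 126

S_6 = 126


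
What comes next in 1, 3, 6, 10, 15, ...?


Pattern: triangular numbers: n(n+1)/2
Terms: 1, 3, 6, 10, 15
Next term = 21

Next term = 21


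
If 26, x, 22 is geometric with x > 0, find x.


GM = √(26×22) = √572 = 23.9165

GM = 23.9165


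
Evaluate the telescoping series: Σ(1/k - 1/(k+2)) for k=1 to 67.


Telescoping with gap 2: two head and two tail terms survive.
= (1 + 1/2) - (1/68 + 1/69)
= 3/2 - 1/68 - 1/69 = 6901/4692

Sum = 6901/4692


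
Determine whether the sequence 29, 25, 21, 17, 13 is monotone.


Differences: -4, -4, -4, -4
All differences < 0 → strictly DECREASING

Monotonically decreasing


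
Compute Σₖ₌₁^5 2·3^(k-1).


Sₙ = 2×(3^5 - 1)/(3 - 1)
= 2×(243 - 1)/2
= 2×242/2
= 242

S_5 = 242


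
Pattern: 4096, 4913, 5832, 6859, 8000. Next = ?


Pattern: perfect cubes: n³
Terms: 4096, 4913, 5832, 6859, 8000
Next term = 9261

Next term = 9261


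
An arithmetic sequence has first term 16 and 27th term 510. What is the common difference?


d = (aₙ - a₁)/(n-1)
= (510 - 16)/(27-1)
= 494/26 = 19

d = 19


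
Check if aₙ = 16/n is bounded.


a₁ = 16, a₂ = 16/2, a₃ = 16/3, ...
0 < aₙ ≤ 16 for all n ≥ 1
Lower bound: 0, Upper bound: 16
The sequence IS bounded

Bounded (0 < aₙ ≤ 16)


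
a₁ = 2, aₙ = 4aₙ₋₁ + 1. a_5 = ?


Computing step by step:
a_1 = 2
a_2 = 9
a_3 = 37
a_4 = 149
a_5 = 597


a_5 = 597


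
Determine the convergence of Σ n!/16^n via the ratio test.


aₙ = n!/16^n
a_{n+1}/aₙ = (n+1)!/16^(n+1) × 16^n/n!
= (n+1)/16
L = lim(n→∞) (n+1)/16 = ∞
L > 1 → series DIVERGES

Diverges (ratio test: L = ∞ > 1)


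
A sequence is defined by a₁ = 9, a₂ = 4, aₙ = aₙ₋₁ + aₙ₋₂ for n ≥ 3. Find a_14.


Computing iteratively: 9, 4, 13, 17, 30, 47, 77, 124, 201, 325, 526, 851, ...
a_14 = 2228

a_14 = 2228


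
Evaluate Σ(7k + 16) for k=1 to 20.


Σ(7k+16) = 7·Σk + 16·n
= 7·210 + 16·20
= 1470 + 320 = 1790

Σ = 1790


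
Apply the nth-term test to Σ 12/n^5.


lim(n→∞) 12/n^5 = 0
lim aₙ = 0 → nth-term test is INCONCLUSIVE
(Need other tests; this is actually a convergent p-series with p=5 > 1)

Inconclusive (lim aₙ = 0; need another test)


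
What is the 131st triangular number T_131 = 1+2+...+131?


n(n+1)/2 = 131×132/2 = 17292/2 = 8646

Σk = 8646


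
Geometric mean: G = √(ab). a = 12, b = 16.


GM = √(12×16) = √192 = 13.8564

GM = 13.8564


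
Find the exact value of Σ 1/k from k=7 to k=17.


Σₖ₌7^17 1/k = 1/7 + 1/8 + 1/9 + ... + 1/17
= 2424847/2450448
≈ 0.9896

Sum = 2424847/2450448 ≈ 0.9896


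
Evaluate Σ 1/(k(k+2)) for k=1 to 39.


1/(k(k+2)) = (1/2)·(1/k - 1/(k+2)) (partial fractions)
Telescoping: Σ = (1/2)·(1 + 1/2 - 1/40 - 1/41) = 2379/3280

Sum = 2379/3280


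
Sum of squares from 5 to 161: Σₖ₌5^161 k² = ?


Σₖ₌5^161 k² = Σₖ₌₁^161 k² − Σₖ₌₁^4 k²
= 161·162·323/6 − 4·5·9/6
= 1404081 − 30 = 1404051

Σk² = 1404051


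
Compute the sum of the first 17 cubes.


n(n+1)/2 = 17×18/2 = 153
Σk³ = 153² = 23409

Σk³ = 23409


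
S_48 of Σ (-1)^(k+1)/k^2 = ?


S = 1 - 1/4 + 1/9 - 1/16 + 1/25 - 1/36 + 1/49 - 1/64 ± ...
= 0.8223
(Full series converges to +π²/12 ≈ +0.8225)

S_48 = 0.8223


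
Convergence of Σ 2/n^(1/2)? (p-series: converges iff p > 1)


p-series test: Σ c/n^p converges if p > 1, diverges if p ≤ 1 (constant c > 0 doesn't affect convergence).
p = 1/2
1/2 ≤ 1 → DIVERGES

Diverges (p = 1/2 ≤ 1)


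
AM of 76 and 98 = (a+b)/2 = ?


AM = (76 + 98)/2 = 174/2 = 87

AM = 87


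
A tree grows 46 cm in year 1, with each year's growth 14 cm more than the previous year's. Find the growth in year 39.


aₙ = a₁ + (n-1)d
= 46 + (39-1)×14
= 46 + 532
= 578

a_39 = 578


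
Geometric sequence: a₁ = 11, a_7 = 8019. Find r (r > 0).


r^(n-1) = aₙ/a₁
r^6 = 8019/11 = 729
r = 729^(1/6)
= ±3; taking r > 0 gives r = 3

r = 3
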